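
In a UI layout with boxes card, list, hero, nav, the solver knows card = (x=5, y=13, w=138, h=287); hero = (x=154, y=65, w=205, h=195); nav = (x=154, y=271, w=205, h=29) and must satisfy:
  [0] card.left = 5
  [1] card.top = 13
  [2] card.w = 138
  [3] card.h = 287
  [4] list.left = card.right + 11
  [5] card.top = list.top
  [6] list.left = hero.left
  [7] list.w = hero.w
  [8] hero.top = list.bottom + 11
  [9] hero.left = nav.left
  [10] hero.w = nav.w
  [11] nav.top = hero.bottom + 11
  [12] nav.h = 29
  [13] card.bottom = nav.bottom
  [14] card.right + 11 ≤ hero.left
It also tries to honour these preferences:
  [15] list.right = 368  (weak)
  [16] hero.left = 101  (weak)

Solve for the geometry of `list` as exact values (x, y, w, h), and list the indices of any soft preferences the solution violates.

list = (x=154, y=13, w=205, h=41)
violated soft preferences: 15, 16

1. list.x = 154  [list.left = card.right + 11]
2. list.y = 13  [card.top = list.top]
3. list.w = 205  [list.w = hero.w]
4. list.h = 41  [hero.top = list.bottom + 11]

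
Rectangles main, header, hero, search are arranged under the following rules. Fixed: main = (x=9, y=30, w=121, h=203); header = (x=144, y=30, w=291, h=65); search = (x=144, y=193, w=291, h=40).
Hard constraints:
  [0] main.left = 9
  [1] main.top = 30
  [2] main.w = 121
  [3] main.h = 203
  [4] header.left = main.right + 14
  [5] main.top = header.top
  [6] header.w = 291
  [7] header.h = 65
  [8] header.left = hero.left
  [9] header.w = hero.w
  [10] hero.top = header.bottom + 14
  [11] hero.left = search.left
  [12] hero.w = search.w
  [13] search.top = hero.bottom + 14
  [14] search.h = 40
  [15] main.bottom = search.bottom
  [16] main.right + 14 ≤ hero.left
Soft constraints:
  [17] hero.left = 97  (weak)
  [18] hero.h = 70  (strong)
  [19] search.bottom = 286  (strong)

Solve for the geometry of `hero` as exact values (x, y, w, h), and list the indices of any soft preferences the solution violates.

1. hero.x = 144  [header.left = hero.left]
2. hero.w = 291  [header.w = hero.w]
3. hero.y = 109  [hero.top = header.bottom + 14]
4. hero.h = 70  [search.top = hero.bottom + 14]

hero = (x=144, y=109, w=291, h=70)
violated soft preferences: 17, 19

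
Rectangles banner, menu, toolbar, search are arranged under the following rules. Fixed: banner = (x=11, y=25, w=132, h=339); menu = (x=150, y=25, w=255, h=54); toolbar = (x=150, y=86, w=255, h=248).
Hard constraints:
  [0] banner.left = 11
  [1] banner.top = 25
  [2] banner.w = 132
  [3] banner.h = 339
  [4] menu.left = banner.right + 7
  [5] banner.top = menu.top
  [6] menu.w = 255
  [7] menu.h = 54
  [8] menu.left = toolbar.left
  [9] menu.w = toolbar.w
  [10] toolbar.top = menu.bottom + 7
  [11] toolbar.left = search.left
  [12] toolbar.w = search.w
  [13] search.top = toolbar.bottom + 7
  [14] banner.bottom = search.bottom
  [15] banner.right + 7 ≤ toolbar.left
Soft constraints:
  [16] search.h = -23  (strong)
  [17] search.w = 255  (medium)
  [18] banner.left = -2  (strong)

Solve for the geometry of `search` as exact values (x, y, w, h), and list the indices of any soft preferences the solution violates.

1. search.x = 150  [toolbar.left = search.left]
2. search.w = 255  [toolbar.w = search.w]
3. search.y = 341  [search.top = toolbar.bottom + 7]
4. search.h = 23  [banner.bottom = search.bottom]

search = (x=150, y=341, w=255, h=23)
violated soft preferences: 16, 18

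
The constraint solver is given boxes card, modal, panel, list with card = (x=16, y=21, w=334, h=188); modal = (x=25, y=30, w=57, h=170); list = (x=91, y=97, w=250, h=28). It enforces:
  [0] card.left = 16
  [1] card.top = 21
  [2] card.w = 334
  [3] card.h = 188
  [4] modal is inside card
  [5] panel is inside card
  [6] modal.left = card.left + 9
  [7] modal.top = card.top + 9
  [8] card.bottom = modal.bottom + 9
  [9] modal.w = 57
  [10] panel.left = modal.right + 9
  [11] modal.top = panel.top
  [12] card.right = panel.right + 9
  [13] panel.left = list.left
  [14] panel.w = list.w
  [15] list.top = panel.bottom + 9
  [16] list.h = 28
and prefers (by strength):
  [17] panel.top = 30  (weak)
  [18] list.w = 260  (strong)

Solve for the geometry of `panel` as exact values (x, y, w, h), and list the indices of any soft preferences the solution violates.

panel = (x=91, y=30, w=250, h=58)
violated soft preferences: 18

1. panel.x = 91  [panel.left = modal.right + 9]
2. panel.y = 30  [modal.top = panel.top]
3. panel.w = 250  [card.right = panel.right + 9]
4. panel.h = 58  [list.top = panel.bottom + 9]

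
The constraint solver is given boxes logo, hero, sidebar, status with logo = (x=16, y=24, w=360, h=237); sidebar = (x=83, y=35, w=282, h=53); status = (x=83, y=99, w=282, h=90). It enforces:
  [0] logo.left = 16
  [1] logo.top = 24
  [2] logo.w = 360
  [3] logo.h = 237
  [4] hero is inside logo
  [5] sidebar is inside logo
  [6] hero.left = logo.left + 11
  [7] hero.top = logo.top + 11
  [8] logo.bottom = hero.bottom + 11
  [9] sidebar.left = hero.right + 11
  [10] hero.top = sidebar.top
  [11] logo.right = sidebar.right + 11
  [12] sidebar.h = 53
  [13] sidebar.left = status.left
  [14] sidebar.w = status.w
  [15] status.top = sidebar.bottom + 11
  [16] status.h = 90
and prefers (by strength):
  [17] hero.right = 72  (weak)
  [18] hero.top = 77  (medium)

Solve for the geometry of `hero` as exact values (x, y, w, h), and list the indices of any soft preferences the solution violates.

1. hero.x = 27  [hero.left = logo.left + 11]
2. hero.y = 35  [hero.top = logo.top + 11]
3. hero.h = 215  [logo.bottom = hero.bottom + 11]
4. hero.w = 45  [sidebar.left = hero.right + 11]

hero = (x=27, y=35, w=45, h=215)
violated soft preferences: 18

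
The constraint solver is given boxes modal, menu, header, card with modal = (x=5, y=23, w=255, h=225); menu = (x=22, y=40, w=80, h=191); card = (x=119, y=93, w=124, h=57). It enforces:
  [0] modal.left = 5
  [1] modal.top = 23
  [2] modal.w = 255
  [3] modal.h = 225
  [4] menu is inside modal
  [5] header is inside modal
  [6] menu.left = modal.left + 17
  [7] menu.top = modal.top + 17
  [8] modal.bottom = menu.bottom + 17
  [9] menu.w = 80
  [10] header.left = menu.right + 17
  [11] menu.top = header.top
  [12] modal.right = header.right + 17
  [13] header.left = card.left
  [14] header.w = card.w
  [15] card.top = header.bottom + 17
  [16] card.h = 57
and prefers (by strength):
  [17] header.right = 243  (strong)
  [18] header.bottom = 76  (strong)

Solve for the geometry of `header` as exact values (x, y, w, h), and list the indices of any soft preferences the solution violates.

header = (x=119, y=40, w=124, h=36)
violated soft preferences: none

1. header.x = 119  [header.left = menu.right + 17]
2. header.y = 40  [menu.top = header.top]
3. header.w = 124  [modal.right = header.right + 17]
4. header.h = 36  [card.top = header.bottom + 17]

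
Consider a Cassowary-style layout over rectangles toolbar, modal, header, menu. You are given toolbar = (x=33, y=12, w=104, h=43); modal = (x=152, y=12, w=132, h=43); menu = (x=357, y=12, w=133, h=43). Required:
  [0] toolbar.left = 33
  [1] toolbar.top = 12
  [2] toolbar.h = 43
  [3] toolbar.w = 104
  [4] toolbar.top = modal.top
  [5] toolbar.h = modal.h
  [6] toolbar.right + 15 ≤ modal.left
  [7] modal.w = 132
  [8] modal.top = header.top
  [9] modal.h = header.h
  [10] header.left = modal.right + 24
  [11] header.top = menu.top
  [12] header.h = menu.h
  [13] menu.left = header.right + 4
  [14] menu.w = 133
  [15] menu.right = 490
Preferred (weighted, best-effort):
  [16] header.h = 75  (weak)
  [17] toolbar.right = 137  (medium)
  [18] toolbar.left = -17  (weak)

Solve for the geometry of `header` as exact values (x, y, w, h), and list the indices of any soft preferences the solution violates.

1. header.y = 12  [modal.top = header.top]
2. header.h = 43  [modal.h = header.h]
3. header.x = 308  [header.left = modal.right + 24]
4. header.w = 45  [menu.left = header.right + 4]

header = (x=308, y=12, w=45, h=43)
violated soft preferences: 16, 18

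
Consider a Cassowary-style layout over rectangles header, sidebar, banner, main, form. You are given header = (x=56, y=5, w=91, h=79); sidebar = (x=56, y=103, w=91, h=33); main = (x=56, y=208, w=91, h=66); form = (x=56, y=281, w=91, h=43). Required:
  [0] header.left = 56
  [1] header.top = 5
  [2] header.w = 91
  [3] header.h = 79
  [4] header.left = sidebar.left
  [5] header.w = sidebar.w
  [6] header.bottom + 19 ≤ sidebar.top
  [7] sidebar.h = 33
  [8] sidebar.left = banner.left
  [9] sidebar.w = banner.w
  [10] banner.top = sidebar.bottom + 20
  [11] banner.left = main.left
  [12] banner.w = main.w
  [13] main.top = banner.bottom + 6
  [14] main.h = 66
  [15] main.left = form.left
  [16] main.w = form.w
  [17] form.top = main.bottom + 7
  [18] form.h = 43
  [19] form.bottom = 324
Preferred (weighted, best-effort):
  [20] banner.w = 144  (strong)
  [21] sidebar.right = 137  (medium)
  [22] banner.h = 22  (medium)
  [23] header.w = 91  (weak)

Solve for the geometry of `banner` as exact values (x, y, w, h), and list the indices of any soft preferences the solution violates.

banner = (x=56, y=156, w=91, h=46)
violated soft preferences: 20, 21, 22

1. banner.x = 56  [sidebar.left = banner.left]
2. banner.w = 91  [sidebar.w = banner.w]
3. banner.y = 156  [banner.top = sidebar.bottom + 20]
4. banner.h = 46  [main.top = banner.bottom + 6]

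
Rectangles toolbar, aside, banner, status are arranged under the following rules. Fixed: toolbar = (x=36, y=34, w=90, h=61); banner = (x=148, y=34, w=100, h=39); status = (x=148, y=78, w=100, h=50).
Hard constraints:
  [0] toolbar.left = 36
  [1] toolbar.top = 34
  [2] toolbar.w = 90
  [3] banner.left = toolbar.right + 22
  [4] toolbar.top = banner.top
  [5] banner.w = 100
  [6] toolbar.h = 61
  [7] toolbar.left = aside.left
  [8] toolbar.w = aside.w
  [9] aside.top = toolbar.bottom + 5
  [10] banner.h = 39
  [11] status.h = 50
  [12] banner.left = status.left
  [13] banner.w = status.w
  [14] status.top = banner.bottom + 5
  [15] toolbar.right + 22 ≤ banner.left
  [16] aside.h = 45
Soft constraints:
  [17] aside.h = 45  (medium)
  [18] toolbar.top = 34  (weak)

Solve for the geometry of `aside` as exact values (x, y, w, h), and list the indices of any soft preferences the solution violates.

aside = (x=36, y=100, w=90, h=45)
violated soft preferences: none

1. aside.x = 36  [toolbar.left = aside.left]
2. aside.w = 90  [toolbar.w = aside.w]
3. aside.y = 100  [aside.top = toolbar.bottom + 5]
4. aside.h = 45  [aside.h = 45]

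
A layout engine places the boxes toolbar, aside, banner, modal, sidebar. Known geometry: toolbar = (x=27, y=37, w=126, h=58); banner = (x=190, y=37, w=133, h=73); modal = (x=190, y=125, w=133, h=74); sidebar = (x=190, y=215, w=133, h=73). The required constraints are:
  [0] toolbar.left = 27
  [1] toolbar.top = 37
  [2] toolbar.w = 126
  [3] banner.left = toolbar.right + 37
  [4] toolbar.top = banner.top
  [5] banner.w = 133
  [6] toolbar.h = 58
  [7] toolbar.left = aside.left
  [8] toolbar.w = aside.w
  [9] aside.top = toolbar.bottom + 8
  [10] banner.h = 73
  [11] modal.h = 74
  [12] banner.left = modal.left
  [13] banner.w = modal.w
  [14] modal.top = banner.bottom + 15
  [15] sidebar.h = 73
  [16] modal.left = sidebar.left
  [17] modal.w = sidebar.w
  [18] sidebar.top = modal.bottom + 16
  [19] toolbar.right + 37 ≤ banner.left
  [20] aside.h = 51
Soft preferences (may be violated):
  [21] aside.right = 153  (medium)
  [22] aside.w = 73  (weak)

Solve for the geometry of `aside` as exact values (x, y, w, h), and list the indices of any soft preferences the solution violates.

aside = (x=27, y=103, w=126, h=51)
violated soft preferences: 22

1. aside.x = 27  [toolbar.left = aside.left]
2. aside.w = 126  [toolbar.w = aside.w]
3. aside.y = 103  [aside.top = toolbar.bottom + 8]
4. aside.h = 51  [aside.h = 51]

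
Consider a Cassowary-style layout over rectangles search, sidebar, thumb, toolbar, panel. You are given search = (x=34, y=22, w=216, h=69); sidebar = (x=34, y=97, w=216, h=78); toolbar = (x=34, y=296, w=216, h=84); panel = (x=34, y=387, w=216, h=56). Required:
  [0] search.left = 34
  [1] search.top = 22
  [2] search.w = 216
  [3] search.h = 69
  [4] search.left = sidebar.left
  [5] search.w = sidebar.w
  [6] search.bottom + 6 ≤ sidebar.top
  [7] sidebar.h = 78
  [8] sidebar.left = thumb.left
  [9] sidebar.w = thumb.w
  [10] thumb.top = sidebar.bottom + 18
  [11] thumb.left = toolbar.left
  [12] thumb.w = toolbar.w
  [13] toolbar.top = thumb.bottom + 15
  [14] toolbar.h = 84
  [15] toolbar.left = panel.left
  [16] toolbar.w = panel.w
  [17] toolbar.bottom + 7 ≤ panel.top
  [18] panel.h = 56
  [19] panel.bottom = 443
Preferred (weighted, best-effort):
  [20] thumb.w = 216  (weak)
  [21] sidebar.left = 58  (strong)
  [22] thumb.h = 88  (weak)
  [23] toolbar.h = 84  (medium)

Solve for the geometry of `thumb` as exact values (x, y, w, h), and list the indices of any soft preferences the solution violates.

thumb = (x=34, y=193, w=216, h=88)
violated soft preferences: 21

1. thumb.x = 34  [sidebar.left = thumb.left]
2. thumb.w = 216  [sidebar.w = thumb.w]
3. thumb.y = 193  [thumb.top = sidebar.bottom + 18]
4. thumb.h = 88  [toolbar.top = thumb.bottom + 15]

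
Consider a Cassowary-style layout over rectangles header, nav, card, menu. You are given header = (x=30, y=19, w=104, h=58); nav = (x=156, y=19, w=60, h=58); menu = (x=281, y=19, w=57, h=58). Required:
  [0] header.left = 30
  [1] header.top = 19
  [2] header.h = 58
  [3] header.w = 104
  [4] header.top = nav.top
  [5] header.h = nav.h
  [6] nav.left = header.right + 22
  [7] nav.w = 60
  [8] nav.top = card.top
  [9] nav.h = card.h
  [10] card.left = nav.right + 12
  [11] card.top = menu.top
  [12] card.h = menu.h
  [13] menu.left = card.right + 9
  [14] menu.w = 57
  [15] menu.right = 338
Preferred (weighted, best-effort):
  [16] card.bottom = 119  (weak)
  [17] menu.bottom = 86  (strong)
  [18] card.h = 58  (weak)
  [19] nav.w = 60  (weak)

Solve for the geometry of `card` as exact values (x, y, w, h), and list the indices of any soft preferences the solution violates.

1. card.y = 19  [nav.top = card.top]
2. card.h = 58  [nav.h = card.h]
3. card.x = 228  [card.left = nav.right + 12]
4. card.w = 44  [menu.left = card.right + 9]

card = (x=228, y=19, w=44, h=58)
violated soft preferences: 16, 17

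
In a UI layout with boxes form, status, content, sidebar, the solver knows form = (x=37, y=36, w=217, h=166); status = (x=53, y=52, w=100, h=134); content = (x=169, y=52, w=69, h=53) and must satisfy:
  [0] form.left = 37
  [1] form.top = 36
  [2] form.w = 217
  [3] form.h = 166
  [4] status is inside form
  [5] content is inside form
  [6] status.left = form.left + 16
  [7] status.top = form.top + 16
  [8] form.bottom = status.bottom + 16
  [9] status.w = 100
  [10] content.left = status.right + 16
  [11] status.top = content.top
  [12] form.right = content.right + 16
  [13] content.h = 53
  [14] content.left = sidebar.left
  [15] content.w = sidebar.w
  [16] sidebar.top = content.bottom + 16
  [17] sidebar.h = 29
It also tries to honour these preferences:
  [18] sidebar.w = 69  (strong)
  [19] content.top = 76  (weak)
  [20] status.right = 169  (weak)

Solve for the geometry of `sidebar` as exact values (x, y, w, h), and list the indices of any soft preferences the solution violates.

1. sidebar.x = 169  [content.left = sidebar.left]
2. sidebar.w = 69  [content.w = sidebar.w]
3. sidebar.y = 121  [sidebar.top = content.bottom + 16]
4. sidebar.h = 29  [sidebar.h = 29]

sidebar = (x=169, y=121, w=69, h=29)
violated soft preferences: 19, 20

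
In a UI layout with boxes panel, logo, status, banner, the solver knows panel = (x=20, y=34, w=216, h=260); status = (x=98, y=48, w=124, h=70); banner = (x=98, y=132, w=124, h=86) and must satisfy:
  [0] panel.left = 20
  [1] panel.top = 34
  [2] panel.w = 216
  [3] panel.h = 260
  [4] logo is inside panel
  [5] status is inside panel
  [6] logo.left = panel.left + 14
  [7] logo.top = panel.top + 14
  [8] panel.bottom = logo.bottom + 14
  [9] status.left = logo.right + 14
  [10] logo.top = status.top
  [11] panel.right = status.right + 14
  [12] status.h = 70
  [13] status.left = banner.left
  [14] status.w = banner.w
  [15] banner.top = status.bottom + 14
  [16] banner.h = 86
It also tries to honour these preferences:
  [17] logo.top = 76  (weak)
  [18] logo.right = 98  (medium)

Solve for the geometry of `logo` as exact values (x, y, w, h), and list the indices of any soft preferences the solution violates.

logo = (x=34, y=48, w=50, h=232)
violated soft preferences: 17, 18

1. logo.x = 34  [logo.left = panel.left + 14]
2. logo.y = 48  [logo.top = panel.top + 14]
3. logo.h = 232  [panel.bottom = logo.bottom + 14]
4. logo.w = 50  [status.left = logo.right + 14]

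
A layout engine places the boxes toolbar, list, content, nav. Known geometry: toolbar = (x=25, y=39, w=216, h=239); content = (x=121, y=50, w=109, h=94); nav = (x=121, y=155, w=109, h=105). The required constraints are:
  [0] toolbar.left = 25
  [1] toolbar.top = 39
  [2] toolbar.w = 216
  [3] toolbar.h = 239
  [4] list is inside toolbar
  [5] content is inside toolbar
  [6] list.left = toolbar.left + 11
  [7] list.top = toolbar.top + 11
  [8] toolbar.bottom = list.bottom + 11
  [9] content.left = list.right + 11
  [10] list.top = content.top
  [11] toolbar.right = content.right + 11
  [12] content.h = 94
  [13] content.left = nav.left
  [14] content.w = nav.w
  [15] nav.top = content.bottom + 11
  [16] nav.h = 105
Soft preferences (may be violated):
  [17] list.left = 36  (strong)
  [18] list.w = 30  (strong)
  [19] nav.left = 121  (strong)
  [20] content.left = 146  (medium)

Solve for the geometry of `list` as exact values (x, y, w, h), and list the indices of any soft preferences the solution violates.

list = (x=36, y=50, w=74, h=217)
violated soft preferences: 18, 20

1. list.x = 36  [list.left = toolbar.left + 11]
2. list.y = 50  [list.top = toolbar.top + 11]
3. list.h = 217  [toolbar.bottom = list.bottom + 11]
4. list.w = 74  [content.left = list.right + 11]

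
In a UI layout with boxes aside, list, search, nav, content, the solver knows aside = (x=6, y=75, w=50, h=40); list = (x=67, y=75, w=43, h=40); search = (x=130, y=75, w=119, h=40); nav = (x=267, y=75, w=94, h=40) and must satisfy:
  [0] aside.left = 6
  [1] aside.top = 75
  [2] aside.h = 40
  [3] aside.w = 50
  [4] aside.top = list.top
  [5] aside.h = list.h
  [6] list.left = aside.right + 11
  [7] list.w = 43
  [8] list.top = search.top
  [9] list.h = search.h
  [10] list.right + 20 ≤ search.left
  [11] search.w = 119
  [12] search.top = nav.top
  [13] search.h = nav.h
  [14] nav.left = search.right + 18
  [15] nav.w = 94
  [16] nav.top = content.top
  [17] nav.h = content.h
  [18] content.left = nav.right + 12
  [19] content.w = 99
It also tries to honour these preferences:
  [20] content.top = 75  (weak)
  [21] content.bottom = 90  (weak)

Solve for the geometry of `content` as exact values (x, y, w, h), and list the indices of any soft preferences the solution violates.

1. content.y = 75  [nav.top = content.top]
2. content.h = 40  [nav.h = content.h]
3. content.x = 373  [content.left = nav.right + 12]
4. content.w = 99  [content.w = 99]

content = (x=373, y=75, w=99, h=40)
violated soft preferences: 21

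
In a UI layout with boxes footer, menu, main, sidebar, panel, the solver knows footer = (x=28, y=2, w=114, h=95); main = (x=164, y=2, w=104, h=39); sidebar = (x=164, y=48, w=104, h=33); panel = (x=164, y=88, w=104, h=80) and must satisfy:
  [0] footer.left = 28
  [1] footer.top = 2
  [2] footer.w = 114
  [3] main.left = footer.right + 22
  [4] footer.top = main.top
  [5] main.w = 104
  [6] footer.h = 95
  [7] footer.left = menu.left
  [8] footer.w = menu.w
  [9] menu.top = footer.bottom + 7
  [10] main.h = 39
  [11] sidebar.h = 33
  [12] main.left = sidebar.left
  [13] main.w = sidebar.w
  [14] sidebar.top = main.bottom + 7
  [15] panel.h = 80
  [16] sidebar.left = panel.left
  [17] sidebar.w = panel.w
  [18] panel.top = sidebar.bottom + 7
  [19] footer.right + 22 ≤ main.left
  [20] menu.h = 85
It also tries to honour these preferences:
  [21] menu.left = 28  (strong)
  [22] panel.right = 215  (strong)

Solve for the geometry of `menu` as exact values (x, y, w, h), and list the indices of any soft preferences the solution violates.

menu = (x=28, y=104, w=114, h=85)
violated soft preferences: 22

1. menu.x = 28  [footer.left = menu.left]
2. menu.w = 114  [footer.w = menu.w]
3. menu.y = 104  [menu.top = footer.bottom + 7]
4. menu.h = 85  [menu.h = 85]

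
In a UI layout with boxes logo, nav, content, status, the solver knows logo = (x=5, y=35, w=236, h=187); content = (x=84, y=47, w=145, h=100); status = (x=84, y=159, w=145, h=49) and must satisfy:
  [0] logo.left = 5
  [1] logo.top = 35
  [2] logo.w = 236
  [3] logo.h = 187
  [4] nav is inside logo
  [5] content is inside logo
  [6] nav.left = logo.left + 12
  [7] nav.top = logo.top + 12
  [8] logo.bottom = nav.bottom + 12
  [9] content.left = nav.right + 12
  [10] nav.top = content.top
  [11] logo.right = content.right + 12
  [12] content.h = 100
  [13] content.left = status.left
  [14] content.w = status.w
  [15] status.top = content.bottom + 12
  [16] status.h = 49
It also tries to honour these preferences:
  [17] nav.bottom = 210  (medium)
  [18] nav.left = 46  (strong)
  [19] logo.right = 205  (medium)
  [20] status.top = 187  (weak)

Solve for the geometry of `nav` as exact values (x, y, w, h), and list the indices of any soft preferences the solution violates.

nav = (x=17, y=47, w=55, h=163)
violated soft preferences: 18, 19, 20

1. nav.x = 17  [nav.left = logo.left + 12]
2. nav.y = 47  [nav.top = logo.top + 12]
3. nav.h = 163  [logo.bottom = nav.bottom + 12]
4. nav.w = 55  [content.left = nav.right + 12]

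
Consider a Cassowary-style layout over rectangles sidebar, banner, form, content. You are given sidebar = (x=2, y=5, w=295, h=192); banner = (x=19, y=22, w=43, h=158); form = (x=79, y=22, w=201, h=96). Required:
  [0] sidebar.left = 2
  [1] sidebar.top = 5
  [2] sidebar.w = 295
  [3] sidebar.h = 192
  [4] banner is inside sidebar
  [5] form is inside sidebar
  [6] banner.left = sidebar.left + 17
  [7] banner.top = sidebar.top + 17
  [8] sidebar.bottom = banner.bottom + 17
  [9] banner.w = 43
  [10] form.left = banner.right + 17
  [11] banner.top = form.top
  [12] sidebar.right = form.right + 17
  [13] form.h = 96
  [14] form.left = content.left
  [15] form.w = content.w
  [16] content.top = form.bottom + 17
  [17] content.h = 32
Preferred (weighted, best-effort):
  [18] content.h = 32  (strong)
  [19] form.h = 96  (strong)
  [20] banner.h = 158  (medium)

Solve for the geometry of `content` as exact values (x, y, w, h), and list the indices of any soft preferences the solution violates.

content = (x=79, y=135, w=201, h=32)
violated soft preferences: none

1. content.x = 79  [form.left = content.left]
2. content.w = 201  [form.w = content.w]
3. content.y = 135  [content.top = form.bottom + 17]
4. content.h = 32  [content.h = 32]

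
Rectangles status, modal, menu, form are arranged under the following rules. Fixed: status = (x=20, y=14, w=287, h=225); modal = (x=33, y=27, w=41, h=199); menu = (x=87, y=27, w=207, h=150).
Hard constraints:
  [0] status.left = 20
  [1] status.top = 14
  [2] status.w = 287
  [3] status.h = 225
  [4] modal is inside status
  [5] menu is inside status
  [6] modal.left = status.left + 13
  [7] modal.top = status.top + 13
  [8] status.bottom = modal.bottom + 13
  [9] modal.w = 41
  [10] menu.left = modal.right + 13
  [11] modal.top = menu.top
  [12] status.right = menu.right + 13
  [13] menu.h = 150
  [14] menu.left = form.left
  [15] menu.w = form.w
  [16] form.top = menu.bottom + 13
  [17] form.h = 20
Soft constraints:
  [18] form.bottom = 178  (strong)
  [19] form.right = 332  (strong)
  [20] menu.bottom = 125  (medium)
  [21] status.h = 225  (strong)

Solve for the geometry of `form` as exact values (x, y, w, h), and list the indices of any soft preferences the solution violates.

1. form.x = 87  [menu.left = form.left]
2. form.w = 207  [menu.w = form.w]
3. form.y = 190  [form.top = menu.bottom + 13]
4. form.h = 20  [form.h = 20]

form = (x=87, y=190, w=207, h=20)
violated soft preferences: 18, 19, 20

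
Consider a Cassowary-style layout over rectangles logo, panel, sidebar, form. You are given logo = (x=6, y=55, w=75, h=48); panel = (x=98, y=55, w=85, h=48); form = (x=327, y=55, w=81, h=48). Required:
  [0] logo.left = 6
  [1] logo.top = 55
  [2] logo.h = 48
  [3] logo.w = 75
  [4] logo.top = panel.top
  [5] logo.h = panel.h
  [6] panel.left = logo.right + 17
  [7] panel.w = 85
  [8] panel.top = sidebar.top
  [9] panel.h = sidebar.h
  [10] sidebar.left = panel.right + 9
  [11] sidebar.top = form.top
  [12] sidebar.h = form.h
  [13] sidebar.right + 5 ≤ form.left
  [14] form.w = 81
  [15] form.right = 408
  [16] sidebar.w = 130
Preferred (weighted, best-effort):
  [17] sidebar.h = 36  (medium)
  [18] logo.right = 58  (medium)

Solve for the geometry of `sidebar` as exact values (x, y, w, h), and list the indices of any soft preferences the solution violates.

1. sidebar.y = 55  [panel.top = sidebar.top]
2. sidebar.h = 48  [panel.h = sidebar.h]
3. sidebar.x = 192  [sidebar.left = panel.right + 9]
4. sidebar.w = 130  [sidebar.w = 130]

sidebar = (x=192, y=55, w=130, h=48)
violated soft preferences: 17, 18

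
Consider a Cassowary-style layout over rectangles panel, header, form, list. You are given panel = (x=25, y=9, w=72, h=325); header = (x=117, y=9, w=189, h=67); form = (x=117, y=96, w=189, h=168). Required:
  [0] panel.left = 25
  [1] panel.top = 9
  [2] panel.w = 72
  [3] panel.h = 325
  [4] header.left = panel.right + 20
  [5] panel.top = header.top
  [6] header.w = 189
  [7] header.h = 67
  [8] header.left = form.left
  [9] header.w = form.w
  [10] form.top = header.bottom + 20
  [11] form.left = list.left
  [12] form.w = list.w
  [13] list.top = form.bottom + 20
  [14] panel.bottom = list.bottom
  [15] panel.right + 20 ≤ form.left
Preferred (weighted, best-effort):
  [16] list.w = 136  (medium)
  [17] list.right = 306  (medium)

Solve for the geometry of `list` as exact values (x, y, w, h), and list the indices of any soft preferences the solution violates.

1. list.x = 117  [form.left = list.left]
2. list.w = 189  [form.w = list.w]
3. list.y = 284  [list.top = form.bottom + 20]
4. list.h = 50  [panel.bottom = list.bottom]

list = (x=117, y=284, w=189, h=50)
violated soft preferences: 16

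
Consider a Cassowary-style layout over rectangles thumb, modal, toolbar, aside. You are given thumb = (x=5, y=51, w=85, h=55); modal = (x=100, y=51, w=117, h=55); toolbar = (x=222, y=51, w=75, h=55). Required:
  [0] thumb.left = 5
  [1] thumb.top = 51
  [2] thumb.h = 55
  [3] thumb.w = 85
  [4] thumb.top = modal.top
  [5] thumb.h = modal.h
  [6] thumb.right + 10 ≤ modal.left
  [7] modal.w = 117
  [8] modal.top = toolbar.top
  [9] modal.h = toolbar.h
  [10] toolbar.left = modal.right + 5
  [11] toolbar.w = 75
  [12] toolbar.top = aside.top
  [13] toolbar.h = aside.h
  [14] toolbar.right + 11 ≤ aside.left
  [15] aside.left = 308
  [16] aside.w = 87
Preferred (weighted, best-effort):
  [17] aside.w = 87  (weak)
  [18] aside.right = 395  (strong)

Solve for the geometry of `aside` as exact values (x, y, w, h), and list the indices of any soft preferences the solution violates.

1. aside.y = 51  [toolbar.top = aside.top]
2. aside.h = 55  [toolbar.h = aside.h]
3. aside.x = 308  [aside.left = 308]
4. aside.w = 87  [aside.w = 87]

aside = (x=308, y=51, w=87, h=55)
violated soft preferences: none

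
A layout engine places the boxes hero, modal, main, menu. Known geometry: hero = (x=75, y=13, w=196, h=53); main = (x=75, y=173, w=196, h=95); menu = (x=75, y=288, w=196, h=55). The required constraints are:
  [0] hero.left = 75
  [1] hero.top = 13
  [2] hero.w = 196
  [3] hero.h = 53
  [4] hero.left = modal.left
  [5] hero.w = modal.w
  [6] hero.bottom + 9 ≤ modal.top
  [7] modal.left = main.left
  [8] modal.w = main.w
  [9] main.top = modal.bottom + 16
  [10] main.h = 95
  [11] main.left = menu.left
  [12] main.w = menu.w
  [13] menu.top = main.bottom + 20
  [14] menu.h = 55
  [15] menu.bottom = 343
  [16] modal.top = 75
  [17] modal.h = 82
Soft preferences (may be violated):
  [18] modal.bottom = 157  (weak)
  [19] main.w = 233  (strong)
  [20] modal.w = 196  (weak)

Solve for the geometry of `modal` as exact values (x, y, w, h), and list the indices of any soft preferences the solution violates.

1. modal.x = 75  [hero.left = modal.left]
2. modal.w = 196  [hero.w = modal.w]
3. modal.y = 75  [modal.top = 75]
4. modal.h = 82  [modal.h = 82]

modal = (x=75, y=75, w=196, h=82)
violated soft preferences: 19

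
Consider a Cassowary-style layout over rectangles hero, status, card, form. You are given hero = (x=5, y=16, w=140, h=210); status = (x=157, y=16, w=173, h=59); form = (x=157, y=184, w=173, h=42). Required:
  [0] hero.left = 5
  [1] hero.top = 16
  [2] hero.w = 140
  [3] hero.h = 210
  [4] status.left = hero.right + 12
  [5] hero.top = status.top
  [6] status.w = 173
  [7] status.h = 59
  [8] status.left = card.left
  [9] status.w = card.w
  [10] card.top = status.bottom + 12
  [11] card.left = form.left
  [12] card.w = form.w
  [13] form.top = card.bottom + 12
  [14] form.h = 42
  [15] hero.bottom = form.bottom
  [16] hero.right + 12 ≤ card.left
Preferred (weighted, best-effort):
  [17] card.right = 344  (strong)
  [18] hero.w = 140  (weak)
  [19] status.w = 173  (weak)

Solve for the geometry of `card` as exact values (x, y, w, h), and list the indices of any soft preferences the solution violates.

1. card.x = 157  [status.left = card.left]
2. card.w = 173  [status.w = card.w]
3. card.y = 87  [card.top = status.bottom + 12]
4. card.h = 85  [form.top = card.bottom + 12]

card = (x=157, y=87, w=173, h=85)
violated soft preferences: 17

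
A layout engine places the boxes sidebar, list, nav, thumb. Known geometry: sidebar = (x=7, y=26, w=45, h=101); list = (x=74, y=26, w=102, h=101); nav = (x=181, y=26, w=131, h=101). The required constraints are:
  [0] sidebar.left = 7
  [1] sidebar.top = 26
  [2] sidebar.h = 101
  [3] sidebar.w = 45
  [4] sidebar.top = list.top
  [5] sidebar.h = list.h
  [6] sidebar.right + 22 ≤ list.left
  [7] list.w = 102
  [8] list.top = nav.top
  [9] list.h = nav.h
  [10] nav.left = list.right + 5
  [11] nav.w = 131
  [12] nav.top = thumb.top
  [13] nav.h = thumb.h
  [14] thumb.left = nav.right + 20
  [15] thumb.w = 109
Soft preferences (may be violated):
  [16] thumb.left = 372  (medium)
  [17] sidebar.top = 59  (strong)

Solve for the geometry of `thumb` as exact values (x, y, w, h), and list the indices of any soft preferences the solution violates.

thumb = (x=332, y=26, w=109, h=101)
violated soft preferences: 16, 17

1. thumb.y = 26  [nav.top = thumb.top]
2. thumb.h = 101  [nav.h = thumb.h]
3. thumb.x = 332  [thumb.left = nav.right + 20]
4. thumb.w = 109  [thumb.w = 109]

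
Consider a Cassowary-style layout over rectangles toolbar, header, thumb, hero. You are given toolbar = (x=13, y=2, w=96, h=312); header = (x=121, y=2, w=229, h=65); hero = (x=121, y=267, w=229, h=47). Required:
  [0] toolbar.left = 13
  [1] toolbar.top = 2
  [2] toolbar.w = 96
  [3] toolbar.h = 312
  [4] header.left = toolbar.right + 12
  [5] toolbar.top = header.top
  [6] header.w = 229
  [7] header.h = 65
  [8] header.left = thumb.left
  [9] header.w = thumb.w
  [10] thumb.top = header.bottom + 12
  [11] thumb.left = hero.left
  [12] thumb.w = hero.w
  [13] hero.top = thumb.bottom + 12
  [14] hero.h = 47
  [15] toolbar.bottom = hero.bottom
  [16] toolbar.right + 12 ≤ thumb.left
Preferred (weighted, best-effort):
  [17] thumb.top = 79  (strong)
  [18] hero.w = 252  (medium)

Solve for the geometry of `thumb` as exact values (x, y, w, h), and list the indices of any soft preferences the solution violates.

thumb = (x=121, y=79, w=229, h=176)
violated soft preferences: 18

1. thumb.x = 121  [header.left = thumb.left]
2. thumb.w = 229  [header.w = thumb.w]
3. thumb.y = 79  [thumb.top = header.bottom + 12]
4. thumb.h = 176  [hero.top = thumb.bottom + 12]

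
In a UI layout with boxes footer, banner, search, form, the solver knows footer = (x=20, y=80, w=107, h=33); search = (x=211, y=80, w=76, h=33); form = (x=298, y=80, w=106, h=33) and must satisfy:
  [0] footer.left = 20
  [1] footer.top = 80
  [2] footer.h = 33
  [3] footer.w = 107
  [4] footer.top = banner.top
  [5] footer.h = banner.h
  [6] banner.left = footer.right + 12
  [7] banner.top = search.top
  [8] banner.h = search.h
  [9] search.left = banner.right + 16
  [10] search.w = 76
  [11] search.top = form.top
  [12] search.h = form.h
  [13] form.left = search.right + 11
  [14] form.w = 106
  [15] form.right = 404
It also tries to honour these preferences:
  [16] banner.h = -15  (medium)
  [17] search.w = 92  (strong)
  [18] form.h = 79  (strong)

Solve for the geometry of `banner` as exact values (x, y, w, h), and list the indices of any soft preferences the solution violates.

banner = (x=139, y=80, w=56, h=33)
violated soft preferences: 16, 17, 18

1. banner.y = 80  [footer.top = banner.top]
2. banner.h = 33  [footer.h = banner.h]
3. banner.x = 139  [banner.left = footer.right + 12]
4. banner.w = 56  [search.left = banner.right + 16]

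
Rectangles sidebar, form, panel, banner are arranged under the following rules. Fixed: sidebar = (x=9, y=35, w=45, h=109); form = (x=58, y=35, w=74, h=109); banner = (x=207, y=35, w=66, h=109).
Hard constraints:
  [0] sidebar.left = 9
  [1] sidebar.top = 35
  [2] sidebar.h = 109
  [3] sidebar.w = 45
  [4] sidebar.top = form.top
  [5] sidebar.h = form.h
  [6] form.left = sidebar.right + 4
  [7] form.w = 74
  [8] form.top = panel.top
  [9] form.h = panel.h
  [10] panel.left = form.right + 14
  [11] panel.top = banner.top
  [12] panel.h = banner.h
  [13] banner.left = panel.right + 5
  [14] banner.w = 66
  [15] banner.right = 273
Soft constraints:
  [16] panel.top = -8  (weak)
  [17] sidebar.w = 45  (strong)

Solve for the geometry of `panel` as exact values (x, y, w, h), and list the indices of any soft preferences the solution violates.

1. panel.y = 35  [form.top = panel.top]
2. panel.h = 109  [form.h = panel.h]
3. panel.x = 146  [panel.left = form.right + 14]
4. panel.w = 56  [banner.left = panel.right + 5]

panel = (x=146, y=35, w=56, h=109)
violated soft preferences: 16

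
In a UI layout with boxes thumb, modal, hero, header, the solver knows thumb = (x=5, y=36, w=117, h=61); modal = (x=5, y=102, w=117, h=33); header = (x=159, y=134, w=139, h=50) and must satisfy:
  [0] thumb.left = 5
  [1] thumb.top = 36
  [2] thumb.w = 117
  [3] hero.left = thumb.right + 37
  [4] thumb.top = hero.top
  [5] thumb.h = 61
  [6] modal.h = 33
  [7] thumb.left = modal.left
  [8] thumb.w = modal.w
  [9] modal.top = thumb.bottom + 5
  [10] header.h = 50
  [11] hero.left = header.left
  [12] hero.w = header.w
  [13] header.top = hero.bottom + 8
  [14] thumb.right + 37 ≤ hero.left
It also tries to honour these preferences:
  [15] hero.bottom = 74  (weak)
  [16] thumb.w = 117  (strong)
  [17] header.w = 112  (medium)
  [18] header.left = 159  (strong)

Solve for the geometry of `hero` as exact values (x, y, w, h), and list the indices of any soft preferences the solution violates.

hero = (x=159, y=36, w=139, h=90)
violated soft preferences: 15, 17

1. hero.x = 159  [hero.left = thumb.right + 37]
2. hero.y = 36  [thumb.top = hero.top]
3. hero.w = 139  [hero.w = header.w]
4. hero.h = 90  [header.top = hero.bottom + 8]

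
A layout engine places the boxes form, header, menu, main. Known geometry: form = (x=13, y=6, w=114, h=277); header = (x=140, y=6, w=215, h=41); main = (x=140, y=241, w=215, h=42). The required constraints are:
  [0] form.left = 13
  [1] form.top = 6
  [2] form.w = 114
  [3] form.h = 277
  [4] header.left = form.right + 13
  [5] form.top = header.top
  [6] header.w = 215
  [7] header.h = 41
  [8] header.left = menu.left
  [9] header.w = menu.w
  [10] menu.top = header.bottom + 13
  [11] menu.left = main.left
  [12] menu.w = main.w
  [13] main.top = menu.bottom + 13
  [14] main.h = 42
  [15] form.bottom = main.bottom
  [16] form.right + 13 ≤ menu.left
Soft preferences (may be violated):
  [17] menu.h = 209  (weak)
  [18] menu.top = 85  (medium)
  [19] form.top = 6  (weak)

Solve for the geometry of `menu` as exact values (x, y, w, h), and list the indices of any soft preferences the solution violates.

1. menu.x = 140  [header.left = menu.left]
2. menu.w = 215  [header.w = menu.w]
3. menu.y = 60  [menu.top = header.bottom + 13]
4. menu.h = 168  [main.top = menu.bottom + 13]

menu = (x=140, y=60, w=215, h=168)
violated soft preferences: 17, 18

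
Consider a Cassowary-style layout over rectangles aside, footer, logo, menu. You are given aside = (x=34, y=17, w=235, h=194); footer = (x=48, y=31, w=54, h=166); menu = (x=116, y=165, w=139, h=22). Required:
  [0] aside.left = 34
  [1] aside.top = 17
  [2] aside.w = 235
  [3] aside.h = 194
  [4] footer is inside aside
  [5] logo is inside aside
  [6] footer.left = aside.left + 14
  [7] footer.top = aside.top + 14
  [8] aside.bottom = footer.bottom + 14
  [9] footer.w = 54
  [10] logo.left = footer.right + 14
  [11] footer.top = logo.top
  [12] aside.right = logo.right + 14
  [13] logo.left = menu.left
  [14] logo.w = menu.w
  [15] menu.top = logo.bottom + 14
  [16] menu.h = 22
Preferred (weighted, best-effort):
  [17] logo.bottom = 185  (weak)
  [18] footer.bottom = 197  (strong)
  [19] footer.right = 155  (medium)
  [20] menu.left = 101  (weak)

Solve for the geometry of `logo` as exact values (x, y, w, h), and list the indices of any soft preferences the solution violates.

1. logo.x = 116  [logo.left = footer.right + 14]
2. logo.y = 31  [footer.top = logo.top]
3. logo.w = 139  [aside.right = logo.right + 14]
4. logo.h = 120  [menu.top = logo.bottom + 14]

logo = (x=116, y=31, w=139, h=120)
violated soft preferences: 17, 19, 20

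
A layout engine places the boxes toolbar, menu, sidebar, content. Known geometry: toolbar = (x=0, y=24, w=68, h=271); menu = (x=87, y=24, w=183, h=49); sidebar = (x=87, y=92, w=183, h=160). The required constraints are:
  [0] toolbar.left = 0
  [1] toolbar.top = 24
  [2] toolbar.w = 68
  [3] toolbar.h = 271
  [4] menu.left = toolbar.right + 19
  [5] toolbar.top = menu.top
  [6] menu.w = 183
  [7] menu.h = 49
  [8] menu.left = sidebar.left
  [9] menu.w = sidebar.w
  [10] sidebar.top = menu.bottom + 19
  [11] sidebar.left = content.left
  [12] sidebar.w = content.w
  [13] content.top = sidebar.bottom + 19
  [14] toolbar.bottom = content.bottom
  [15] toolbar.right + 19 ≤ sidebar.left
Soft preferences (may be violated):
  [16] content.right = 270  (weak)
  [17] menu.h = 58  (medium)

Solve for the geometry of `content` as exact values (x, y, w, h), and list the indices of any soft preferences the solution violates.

content = (x=87, y=271, w=183, h=24)
violated soft preferences: 17

1. content.x = 87  [sidebar.left = content.left]
2. content.w = 183  [sidebar.w = content.w]
3. content.y = 271  [content.top = sidebar.bottom + 19]
4. content.h = 24  [toolbar.bottom = content.bottom]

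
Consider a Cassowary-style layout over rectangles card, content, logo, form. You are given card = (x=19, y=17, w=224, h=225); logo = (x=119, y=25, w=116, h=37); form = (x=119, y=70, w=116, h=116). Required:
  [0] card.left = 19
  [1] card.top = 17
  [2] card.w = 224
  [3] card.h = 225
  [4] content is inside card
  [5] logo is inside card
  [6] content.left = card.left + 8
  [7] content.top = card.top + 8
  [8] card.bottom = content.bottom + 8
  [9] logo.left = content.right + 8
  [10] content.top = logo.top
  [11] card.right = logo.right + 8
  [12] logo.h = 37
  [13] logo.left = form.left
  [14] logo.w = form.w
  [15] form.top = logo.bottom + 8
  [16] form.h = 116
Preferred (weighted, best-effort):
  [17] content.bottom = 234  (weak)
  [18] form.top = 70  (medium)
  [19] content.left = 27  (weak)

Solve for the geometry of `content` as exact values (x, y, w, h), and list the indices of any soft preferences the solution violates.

content = (x=27, y=25, w=84, h=209)
violated soft preferences: none

1. content.x = 27  [content.left = card.left + 8]
2. content.y = 25  [content.top = card.top + 8]
3. content.h = 209  [card.bottom = content.bottom + 8]
4. content.w = 84  [logo.left = content.right + 8]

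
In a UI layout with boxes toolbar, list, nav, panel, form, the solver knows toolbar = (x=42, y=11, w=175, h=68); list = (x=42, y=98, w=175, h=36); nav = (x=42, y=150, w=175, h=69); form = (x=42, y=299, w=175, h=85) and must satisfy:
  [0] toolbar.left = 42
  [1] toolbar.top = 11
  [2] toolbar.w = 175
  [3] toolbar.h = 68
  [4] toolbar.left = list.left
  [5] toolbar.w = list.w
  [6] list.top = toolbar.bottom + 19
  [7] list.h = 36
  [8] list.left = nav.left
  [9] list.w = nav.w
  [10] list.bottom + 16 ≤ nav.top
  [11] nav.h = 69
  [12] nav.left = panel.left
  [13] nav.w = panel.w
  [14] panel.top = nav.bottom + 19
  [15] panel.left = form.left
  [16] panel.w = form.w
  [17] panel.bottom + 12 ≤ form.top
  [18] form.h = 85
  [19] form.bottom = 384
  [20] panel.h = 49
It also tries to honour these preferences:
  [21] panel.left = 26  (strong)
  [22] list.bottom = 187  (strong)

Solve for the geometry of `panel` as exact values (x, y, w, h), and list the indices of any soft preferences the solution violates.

panel = (x=42, y=238, w=175, h=49)
violated soft preferences: 21, 22

1. panel.x = 42  [nav.left = panel.left]
2. panel.w = 175  [nav.w = panel.w]
3. panel.y = 238  [panel.top = nav.bottom + 19]
4. panel.h = 49  [panel.h = 49]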